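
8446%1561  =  641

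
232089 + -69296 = 162793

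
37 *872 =32264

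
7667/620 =7667/620=12.37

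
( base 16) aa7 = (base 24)4hf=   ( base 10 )2727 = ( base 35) 27w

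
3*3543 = 10629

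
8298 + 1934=10232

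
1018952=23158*44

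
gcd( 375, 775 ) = 25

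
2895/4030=579/806= 0.72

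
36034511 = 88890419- 52855908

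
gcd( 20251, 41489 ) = 7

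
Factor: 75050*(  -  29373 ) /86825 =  - 2^1*3^1*19^1*23^(-1)*79^1*151^(  -  1 )*9791^1 = - 88177746/3473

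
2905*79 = 229495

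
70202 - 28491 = 41711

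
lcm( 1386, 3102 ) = 65142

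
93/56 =1+37/56 = 1.66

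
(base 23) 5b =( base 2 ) 1111110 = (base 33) 3r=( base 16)7e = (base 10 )126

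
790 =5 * 158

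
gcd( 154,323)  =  1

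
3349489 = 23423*143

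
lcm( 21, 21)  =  21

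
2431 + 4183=6614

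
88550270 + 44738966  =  133289236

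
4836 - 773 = 4063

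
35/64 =35/64 = 0.55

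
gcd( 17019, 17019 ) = 17019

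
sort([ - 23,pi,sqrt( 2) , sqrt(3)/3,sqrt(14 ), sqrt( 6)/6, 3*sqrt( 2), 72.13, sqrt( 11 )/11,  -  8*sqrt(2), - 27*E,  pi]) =[ - 27*E,  -  23, - 8*sqrt( 2),sqrt( 11 ) /11, sqrt(6)/6,sqrt( 3 )/3, sqrt(2) , pi,  pi,  sqrt (14),  3*sqrt(2 ) , 72.13] 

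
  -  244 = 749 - 993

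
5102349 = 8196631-3094282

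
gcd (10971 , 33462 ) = 9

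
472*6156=2905632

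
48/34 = 24/17 =1.41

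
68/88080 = 17/22020 = 0.00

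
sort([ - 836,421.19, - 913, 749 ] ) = [ - 913, - 836,421.19,749]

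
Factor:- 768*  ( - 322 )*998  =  2^10*3^1*7^1*23^1*499^1 = 246801408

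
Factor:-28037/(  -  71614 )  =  2^(- 1) * 23^2*53^1*61^( - 1)*587^( - 1 )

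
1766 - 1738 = 28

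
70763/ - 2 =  - 70763/2= - 35381.50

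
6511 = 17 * 383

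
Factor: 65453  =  29^1*37^1*61^1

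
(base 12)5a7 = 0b1101001111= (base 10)847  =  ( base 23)1DJ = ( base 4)31033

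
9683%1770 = 833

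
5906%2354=1198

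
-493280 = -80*6166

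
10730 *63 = 675990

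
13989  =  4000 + 9989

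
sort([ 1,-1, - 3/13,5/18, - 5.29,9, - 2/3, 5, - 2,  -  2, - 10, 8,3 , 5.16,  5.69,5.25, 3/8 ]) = [ - 10, - 5.29,-2, - 2, - 1, - 2/3, - 3/13,  5/18,3/8,1, 3,  5, 5.16,5.25,5.69, 8,  9]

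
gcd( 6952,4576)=88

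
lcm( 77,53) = 4081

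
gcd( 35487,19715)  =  3943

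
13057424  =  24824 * 526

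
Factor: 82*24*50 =2^5*3^1*5^2 *41^1 = 98400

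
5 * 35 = 175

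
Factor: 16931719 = 7^1 * 1451^1*1667^1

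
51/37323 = 17/12441 = 0.00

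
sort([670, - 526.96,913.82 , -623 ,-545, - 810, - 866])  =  [ - 866, - 810 , - 623, - 545, - 526.96,670, 913.82]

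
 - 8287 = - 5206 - 3081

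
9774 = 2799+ 6975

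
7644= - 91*( - 84)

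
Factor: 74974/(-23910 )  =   - 37487/11955  =  -3^( - 1 )*5^ ( - 1)*19^1*797^( - 1 ) * 1973^1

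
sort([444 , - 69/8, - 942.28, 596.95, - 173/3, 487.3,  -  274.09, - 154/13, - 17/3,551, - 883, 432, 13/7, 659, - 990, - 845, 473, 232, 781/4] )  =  [ -990, -942.28, - 883,- 845, - 274.09, - 173/3, - 154/13,  -  69/8, - 17/3, 13/7, 781/4, 232, 432, 444, 473,487.3, 551, 596.95,659] 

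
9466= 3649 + 5817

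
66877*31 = 2073187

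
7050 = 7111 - 61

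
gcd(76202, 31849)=1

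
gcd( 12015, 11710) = 5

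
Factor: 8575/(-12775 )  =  -7^2*73^( - 1) = - 49/73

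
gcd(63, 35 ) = 7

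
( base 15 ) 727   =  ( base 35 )1B2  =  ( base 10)1612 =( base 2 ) 11001001100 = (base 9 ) 2181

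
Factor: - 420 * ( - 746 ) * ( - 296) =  -92742720 =- 2^6*3^1 * 5^1 * 7^1 * 37^1*373^1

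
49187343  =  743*66201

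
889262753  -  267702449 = 621560304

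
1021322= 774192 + 247130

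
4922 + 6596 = 11518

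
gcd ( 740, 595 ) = 5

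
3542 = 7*506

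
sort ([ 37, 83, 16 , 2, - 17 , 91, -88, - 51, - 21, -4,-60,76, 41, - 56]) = [ -88,-60 , - 56 ,  -  51, - 21,- 17  , - 4, 2, 16,37,  41,76,  83,91] 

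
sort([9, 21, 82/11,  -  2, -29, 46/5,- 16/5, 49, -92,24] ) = [ - 92,- 29, - 16/5, - 2, 82/11, 9, 46/5,21,24,  49] 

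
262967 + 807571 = 1070538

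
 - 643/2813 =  - 643/2813 = - 0.23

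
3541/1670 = 2+201/1670 =2.12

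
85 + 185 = 270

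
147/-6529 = -1 + 6382/6529= -0.02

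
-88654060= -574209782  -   - 485555722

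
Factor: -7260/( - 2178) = 10/3 = 2^1*3^ ( - 1)*5^1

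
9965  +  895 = 10860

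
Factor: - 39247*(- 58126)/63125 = 2^1*5^(  -  4 )*13^1  *  101^( - 1)*3019^1*29063^1 = 2281271122/63125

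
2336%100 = 36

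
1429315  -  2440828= - 1011513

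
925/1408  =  925/1408 = 0.66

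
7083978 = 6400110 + 683868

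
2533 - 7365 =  - 4832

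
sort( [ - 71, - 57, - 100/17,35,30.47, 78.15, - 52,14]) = [ - 71, - 57, - 52  , - 100/17,14,30.47,35,  78.15 ]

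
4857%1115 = 397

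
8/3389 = 8/3389= 0.00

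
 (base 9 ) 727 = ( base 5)4332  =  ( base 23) 12H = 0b1001010000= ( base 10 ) 592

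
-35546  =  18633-54179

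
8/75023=8/75023= 0.00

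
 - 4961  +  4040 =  - 921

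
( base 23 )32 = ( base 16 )47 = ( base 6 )155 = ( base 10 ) 71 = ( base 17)43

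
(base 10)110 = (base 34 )38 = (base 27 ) 42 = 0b1101110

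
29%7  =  1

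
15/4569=5/1523 =0.00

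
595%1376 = 595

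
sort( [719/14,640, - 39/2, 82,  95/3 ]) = [ - 39/2,95/3, 719/14, 82, 640] 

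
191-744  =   - 553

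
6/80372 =3/40186 = 0.00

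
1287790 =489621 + 798169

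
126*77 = 9702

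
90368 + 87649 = 178017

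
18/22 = 9/11 = 0.82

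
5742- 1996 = 3746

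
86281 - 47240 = 39041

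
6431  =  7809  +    -  1378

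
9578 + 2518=12096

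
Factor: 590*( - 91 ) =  - 2^1*5^1*7^1*13^1 * 59^1 = -53690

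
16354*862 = 14097148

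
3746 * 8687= 32541502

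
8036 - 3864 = 4172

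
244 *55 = 13420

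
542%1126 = 542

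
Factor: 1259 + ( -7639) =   -  6380 = - 2^2 * 5^1*11^1*29^1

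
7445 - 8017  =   - 572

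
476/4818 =238/2409 =0.10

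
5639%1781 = 296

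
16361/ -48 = -341 + 7/48 = - 340.85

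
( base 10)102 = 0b1100110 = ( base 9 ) 123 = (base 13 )7b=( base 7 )204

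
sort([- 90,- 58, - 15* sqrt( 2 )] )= [ -90, - 58, - 15*sqrt( 2)]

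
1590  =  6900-5310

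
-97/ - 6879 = 97/6879 = 0.01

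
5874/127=46 + 32/127=46.25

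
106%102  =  4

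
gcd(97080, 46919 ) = 1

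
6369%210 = 69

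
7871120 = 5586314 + 2284806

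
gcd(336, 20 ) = 4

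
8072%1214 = 788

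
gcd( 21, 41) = 1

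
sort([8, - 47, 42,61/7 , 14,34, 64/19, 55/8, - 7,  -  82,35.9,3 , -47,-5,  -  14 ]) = [  -  82, -47, - 47,- 14 ,-7, - 5,3, 64/19,  55/8, 8,61/7 , 14,34, 35.9 , 42 ]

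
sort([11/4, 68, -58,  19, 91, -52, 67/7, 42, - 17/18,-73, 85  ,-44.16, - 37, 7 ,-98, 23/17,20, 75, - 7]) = [ -98, - 73,-58, - 52, - 44.16, - 37,-7, - 17/18,23/17, 11/4, 7 , 67/7, 19, 20,42,68, 75, 85,91]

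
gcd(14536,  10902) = 3634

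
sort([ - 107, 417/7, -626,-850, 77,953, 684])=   [-850, - 626, - 107, 417/7 , 77, 684, 953] 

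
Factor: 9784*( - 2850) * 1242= -34632424800 = -2^5*3^4*5^2*19^1*23^1 * 1223^1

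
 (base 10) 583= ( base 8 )1107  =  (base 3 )210121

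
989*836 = 826804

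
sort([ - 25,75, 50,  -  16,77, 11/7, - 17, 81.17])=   [ - 25 , - 17,- 16 , 11/7,50, 75,  77,81.17]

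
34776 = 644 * 54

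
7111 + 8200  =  15311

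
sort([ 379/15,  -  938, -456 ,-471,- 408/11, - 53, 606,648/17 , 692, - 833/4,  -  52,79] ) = [ - 938, - 471, -456,-833/4,  -  53, - 52, - 408/11, 379/15,648/17,79,606, 692]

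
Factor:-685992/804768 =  - 283/332  =  - 2^( - 2)*83^ (-1 )*283^1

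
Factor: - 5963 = -67^1 * 89^1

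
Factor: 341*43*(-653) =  - 9574939  =  -11^1 * 31^1*43^1*653^1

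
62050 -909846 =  - 847796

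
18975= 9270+9705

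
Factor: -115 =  - 5^1*23^1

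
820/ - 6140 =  - 1 +266/307= - 0.13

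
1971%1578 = 393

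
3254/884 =1627/442=   3.68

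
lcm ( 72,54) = 216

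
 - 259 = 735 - 994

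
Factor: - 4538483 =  - 73^1 * 62171^1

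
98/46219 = 98/46219 = 0.00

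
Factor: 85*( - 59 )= - 5015  =  - 5^1 * 17^1*59^1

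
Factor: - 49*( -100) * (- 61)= - 2^2*5^2*7^2 * 61^1 = - 298900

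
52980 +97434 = 150414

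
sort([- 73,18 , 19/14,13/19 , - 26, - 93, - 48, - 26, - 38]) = [ - 93, - 73,  -  48, - 38,-26, - 26,13/19, 19/14,18 ]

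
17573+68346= 85919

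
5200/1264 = 4  +  9/79 = 4.11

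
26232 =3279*8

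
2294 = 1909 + 385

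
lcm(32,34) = 544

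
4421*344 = 1520824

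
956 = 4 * 239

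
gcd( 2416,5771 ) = 1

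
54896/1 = 54896 =54896.00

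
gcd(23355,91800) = 135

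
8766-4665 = 4101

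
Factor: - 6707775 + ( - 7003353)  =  -2^3*3^1*23^1*59^1 * 421^1  =  - 13711128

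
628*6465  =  4060020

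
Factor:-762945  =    -  3^1* 5^1*19^1*2677^1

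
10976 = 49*224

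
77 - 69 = 8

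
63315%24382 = 14551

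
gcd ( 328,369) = 41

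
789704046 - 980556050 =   -  190852004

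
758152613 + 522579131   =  1280731744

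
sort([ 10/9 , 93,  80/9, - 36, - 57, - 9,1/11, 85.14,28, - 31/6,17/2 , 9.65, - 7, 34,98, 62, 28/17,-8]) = [ - 57, - 36, - 9, - 8 , - 7, - 31/6,1/11,10/9, 28/17, 17/2,80/9, 9.65,28,34,62, 85.14, 93, 98 ]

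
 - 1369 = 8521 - 9890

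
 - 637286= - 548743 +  - 88543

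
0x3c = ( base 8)74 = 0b111100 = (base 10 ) 60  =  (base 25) 2A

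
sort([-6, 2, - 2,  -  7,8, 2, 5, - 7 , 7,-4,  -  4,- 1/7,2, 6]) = [ - 7, - 7, - 6,-4, - 4, - 2, - 1/7,2,  2,2, 5,  6,7,8]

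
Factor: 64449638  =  2^1*11^1*2929529^1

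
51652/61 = 51652/61 = 846.75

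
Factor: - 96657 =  - 3^1*11^1*29^1*101^1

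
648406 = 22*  29473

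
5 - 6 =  - 1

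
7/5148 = 7/5148 = 0.00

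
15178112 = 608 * 24964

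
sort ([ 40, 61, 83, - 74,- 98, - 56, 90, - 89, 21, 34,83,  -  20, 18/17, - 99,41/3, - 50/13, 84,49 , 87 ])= [-99, - 98, - 89,-74,  -  56, -20, - 50/13 , 18/17,41/3, 21,34, 40, 49,  61,  83, 83, 84, 87, 90]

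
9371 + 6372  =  15743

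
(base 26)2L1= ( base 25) 30o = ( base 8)3553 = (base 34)1lt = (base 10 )1899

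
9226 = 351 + 8875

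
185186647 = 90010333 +95176314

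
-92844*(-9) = 835596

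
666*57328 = 38180448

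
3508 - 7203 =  - 3695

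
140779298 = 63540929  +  77238369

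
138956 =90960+47996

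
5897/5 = 1179+2/5= 1179.40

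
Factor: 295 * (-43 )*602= -2^1 * 5^1 * 7^1 * 43^2 * 59^1= - 7636370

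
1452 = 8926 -7474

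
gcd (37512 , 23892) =12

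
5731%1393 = 159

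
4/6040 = 1/1510 = 0.00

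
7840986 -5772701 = 2068285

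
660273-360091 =300182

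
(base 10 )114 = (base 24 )4I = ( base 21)59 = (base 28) 42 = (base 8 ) 162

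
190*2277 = 432630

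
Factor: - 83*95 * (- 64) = 504640 =2^6*5^1*19^1*83^1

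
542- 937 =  - 395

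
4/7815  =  4/7815 = 0.00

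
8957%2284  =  2105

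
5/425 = 1/85 = 0.01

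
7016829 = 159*44131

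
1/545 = 1/545 = 0.00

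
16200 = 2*8100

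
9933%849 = 594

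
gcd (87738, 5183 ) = 1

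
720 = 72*10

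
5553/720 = 617/80 = 7.71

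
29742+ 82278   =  112020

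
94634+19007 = 113641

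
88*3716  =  327008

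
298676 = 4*74669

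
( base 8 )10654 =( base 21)a59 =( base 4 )1012230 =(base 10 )4524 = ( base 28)5LG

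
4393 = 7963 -3570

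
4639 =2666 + 1973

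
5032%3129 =1903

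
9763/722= 9763/722  =  13.52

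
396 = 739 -343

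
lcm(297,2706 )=24354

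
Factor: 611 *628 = 383708 = 2^2*13^1*47^1*157^1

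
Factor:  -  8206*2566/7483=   -  21056596/7483   =  - 2^2*7^(-1)*11^1 * 373^1*1069^( - 1)*1283^1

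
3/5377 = 3/5377 = 0.00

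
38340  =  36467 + 1873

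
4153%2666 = 1487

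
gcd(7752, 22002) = 114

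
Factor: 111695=5^1 * 89^1*251^1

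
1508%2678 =1508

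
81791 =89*919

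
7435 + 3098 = 10533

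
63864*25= 1596600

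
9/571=9/571=0.02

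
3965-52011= - 48046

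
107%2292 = 107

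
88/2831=88/2831 = 0.03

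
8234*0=0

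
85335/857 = 99 + 492/857 = 99.57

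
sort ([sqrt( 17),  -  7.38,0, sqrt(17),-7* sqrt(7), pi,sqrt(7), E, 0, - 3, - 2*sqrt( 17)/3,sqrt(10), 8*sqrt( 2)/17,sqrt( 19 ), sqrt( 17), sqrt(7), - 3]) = [ - 7*sqrt(7 ), - 7.38 , - 3, - 3, - 2*sqrt(17)/3,0,  0, 8*sqrt( 2)/17, sqrt(7), sqrt ( 7), E , pi, sqrt(10), sqrt(17), sqrt( 17), sqrt(17), sqrt(19)] 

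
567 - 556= 11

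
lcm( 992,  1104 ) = 68448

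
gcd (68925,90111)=3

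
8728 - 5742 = 2986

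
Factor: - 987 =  - 3^1*7^1*47^1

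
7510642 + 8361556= 15872198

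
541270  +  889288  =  1430558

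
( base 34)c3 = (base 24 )H3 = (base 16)19B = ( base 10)411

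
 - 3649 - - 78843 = 75194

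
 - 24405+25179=774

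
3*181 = 543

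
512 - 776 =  - 264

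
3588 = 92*39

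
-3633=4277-7910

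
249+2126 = 2375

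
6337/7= 6337/7 = 905.29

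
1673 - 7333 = - 5660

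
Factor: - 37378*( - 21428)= 2^3*11^2*487^1*1699^1 = 800935784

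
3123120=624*5005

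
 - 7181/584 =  - 13 + 411/584 = - 12.30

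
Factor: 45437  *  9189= 3^2*7^1 * 1021^1*6491^1 = 417520593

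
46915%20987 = 4941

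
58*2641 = 153178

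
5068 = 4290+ 778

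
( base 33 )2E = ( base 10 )80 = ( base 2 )1010000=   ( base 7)143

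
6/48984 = 1/8164 = 0.00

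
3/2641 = 3/2641 = 0.00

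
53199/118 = 450 + 99/118=450.84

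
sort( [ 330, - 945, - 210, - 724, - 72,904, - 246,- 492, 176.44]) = [- 945,- 724, - 492,  -  246, - 210, - 72,  176.44,330, 904] 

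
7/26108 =7/26108 =0.00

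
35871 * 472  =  16931112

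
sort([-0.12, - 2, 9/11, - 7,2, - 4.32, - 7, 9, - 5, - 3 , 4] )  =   [ - 7, - 7, - 5,- 4.32, - 3, - 2, - 0.12,9/11, 2,4, 9]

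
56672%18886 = 14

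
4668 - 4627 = 41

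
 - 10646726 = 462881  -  11109607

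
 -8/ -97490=4/48745  =  0.00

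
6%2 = 0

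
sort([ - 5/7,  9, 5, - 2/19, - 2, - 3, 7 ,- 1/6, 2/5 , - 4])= [ - 4,-3, - 2,-5/7, - 1/6, - 2/19, 2/5,5,7,  9]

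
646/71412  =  323/35706 = 0.01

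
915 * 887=811605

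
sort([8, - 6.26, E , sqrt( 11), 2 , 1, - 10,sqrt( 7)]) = [ - 10, -6.26  ,  1,2 , sqrt(7 ), E, sqrt(11), 8]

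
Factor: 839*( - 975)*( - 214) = 2^1 * 3^1 * 5^2*13^1*107^1*839^1 = 175057350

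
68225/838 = 68225/838 = 81.41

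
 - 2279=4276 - 6555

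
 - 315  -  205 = - 520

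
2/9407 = 2/9407 = 0.00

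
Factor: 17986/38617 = 2^1*17^1*73^(-1) = 34/73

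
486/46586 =243/23293 = 0.01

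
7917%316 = 17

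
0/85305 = 0 = 0.00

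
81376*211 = 17170336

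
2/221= 2/221 = 0.01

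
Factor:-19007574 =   -  2^1 *3^1*3167929^1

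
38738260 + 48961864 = 87700124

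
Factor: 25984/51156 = 2^5*3^( - 2) * 7^( - 1)= 32/63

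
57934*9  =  521406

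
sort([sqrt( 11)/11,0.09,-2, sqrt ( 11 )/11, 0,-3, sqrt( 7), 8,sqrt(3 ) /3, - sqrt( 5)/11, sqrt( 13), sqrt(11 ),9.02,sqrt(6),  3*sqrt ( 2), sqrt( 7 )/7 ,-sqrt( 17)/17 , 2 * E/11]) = [-3, - 2, - sqrt( 17)/17,-sqrt(5)/11, 0,0.09,sqrt (11) /11,  sqrt (11)/11,sqrt( 7)/7,  2*E/11,sqrt( 3) /3, sqrt( 6) , sqrt( 7 ), sqrt( 11 ), sqrt ( 13),3*sqrt(2),8,9.02]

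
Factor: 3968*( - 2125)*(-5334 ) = 44976288000 = 2^8*3^1*  5^3*7^1 * 17^1*31^1*127^1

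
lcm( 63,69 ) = 1449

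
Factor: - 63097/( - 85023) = 3^ ( - 3)*47^ ( - 1 )*67^ (-1 )*63097^1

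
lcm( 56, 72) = 504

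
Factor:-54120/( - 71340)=2^1*11^1 * 29^( - 1 )  =  22/29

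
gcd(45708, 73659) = 3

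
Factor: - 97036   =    -  2^2*17^1*1427^1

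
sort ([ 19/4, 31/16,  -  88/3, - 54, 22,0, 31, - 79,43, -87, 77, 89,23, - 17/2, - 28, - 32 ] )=[ - 87, - 79, - 54, - 32,  -  88/3, - 28, - 17/2 , 0, 31/16, 19/4,22,23,31, 43, 77, 89]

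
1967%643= 38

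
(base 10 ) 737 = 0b1011100001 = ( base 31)NO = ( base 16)2e1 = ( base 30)oh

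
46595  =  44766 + 1829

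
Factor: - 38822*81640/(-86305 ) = 2^4 * 7^1*13^1*41^( - 1 ) * 47^1*59^1*157^1  *421^( - 1) =633885616/17261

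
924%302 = 18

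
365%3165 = 365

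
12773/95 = 12773/95 = 134.45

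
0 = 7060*0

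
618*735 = 454230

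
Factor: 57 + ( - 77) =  - 20=- 2^2*5^1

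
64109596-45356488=18753108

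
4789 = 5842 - 1053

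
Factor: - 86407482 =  - 2^1 * 3^1*7^2*83^1  *3541^1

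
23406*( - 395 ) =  - 9245370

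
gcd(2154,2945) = 1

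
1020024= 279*3656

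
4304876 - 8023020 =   -  3718144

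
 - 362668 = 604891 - 967559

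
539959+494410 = 1034369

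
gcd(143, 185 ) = 1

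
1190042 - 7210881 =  - 6020839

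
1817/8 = 227 + 1/8 =227.12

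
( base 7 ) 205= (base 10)103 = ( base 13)7C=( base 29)3g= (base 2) 1100111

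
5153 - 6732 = -1579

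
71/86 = 71/86 = 0.83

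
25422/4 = 12711/2 =6355.50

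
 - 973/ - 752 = 973/752 =1.29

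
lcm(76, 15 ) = 1140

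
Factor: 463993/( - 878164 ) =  - 2^ ( - 2) * 7^(- 1 )*79^( - 1)*397^( - 1)*463993^1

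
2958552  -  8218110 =-5259558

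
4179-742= 3437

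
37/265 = 37/265 = 0.14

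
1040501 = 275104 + 765397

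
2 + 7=9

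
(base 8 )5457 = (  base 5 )42423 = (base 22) 5K3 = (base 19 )7HD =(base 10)2863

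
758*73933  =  56041214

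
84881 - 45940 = 38941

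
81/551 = 81/551 = 0.15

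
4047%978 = 135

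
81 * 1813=146853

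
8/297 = 8/297 = 0.03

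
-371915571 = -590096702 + 218181131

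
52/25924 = 13/6481 =0.00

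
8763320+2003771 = 10767091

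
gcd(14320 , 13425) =895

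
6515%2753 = 1009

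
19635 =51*385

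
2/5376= 1/2688 =0.00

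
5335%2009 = 1317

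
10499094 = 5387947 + 5111147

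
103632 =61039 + 42593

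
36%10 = 6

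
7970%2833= 2304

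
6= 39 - 33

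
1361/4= 340 + 1/4=340.25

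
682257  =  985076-302819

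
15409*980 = 15100820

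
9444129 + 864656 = 10308785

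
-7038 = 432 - 7470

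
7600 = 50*152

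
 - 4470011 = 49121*( - 91)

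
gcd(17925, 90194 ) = 1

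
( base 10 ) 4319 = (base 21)9ge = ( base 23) 83I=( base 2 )1000011011111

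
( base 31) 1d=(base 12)38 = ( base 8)54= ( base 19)26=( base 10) 44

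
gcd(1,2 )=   1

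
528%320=208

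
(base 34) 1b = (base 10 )45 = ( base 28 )1H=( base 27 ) 1i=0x2d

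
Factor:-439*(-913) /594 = 2^(-1) * 3^( - 3)*83^1*439^1 =36437/54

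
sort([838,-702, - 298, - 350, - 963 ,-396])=[-963, - 702 , -396, - 350, - 298, 838 ] 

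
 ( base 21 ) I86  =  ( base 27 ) b3c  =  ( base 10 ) 8112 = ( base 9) 12113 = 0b1111110110000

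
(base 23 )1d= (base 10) 36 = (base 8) 44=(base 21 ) 1f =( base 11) 33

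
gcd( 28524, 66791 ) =1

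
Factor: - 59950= - 2^1*5^2 * 11^1*109^1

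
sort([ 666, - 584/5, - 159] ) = [ - 159,  -  584/5,666 ]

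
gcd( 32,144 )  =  16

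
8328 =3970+4358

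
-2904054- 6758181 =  - 9662235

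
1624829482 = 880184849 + 744644633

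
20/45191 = 20/45191 = 0.00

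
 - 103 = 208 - 311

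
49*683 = 33467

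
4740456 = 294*16124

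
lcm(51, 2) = 102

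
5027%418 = 11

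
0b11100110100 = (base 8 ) 3464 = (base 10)1844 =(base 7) 5243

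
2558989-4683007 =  - 2124018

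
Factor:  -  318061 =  - 73^1* 4357^1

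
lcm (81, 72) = 648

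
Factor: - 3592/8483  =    -  2^3*17^ ( - 1)*449^1 * 499^ (-1)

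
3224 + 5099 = 8323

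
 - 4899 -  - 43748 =38849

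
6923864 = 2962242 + 3961622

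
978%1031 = 978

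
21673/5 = 4334 + 3/5=4334.60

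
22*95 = 2090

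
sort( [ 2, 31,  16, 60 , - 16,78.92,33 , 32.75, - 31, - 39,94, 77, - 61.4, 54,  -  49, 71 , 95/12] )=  [  -  61.4,-49, - 39, - 31, - 16 , 2, 95/12, 16, 31, 32.75, 33, 54, 60,  71, 77,78.92,94 ] 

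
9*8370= 75330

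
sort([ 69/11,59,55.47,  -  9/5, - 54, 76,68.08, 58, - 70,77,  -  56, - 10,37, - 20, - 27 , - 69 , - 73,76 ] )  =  [ - 73, -70, - 69, - 56, - 54, - 27, - 20, - 10, - 9/5,  69/11, 37,55.47,  58, 59,  68.08, 76,76,77 ] 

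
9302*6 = 55812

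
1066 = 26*41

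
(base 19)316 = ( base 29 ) 196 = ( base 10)1108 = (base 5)13413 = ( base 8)2124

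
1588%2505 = 1588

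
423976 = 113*3752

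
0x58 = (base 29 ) 31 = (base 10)88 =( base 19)4C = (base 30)2S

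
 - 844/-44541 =844/44541 = 0.02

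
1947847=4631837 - 2683990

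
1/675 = 1/675 =0.00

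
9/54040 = 9/54040 = 0.00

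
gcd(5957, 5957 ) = 5957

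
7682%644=598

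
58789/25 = 2351 +14/25 = 2351.56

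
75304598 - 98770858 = - 23466260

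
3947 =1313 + 2634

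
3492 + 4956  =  8448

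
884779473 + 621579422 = 1506358895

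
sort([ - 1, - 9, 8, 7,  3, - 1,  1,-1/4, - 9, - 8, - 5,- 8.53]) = [ - 9, - 9 ,  -  8.53, - 8, - 5, - 1, - 1, - 1/4 , 1,3, 7,  8]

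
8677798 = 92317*94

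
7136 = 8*892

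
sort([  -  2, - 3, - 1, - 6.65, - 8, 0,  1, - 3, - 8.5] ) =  [ - 8.5, - 8, - 6.65, - 3, - 3,-2, -1,  0  ,  1 ] 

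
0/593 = 0 = 0.00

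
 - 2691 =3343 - 6034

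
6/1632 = 1/272 = 0.00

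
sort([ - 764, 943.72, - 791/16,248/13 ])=[ - 764, - 791/16,  248/13, 943.72 ]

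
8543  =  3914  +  4629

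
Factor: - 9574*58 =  - 2^2*29^1 * 4787^1 = - 555292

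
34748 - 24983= 9765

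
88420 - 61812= 26608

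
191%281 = 191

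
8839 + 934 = 9773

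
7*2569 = 17983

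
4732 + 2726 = 7458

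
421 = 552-131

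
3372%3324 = 48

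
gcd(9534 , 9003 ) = 3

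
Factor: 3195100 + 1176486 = 2^1*263^1*8311^1 = 4371586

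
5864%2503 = 858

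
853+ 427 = 1280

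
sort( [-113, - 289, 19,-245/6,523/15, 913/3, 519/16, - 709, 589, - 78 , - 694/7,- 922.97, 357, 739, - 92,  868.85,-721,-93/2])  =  [-922.97, - 721, - 709, - 289, - 113, - 694/7, - 92, - 78, - 93/2, - 245/6, 19,519/16, 523/15,913/3, 357,589, 739,868.85] 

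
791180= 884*895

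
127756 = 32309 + 95447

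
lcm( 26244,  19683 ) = 78732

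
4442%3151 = 1291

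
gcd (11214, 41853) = 21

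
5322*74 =393828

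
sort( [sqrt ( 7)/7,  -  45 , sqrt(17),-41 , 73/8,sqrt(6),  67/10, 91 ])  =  [ - 45, - 41,sqrt (7 ) /7  ,  sqrt(6), sqrt ( 17),  67/10,  73/8, 91 ] 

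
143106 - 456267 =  - 313161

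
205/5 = 41 =41.00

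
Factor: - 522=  - 2^1*3^2*29^1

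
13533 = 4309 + 9224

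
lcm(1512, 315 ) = 7560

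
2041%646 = 103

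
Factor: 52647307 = 52647307^1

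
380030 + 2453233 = 2833263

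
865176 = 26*33276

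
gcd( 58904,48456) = 8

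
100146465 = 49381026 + 50765439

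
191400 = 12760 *15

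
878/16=54 + 7/8=54.88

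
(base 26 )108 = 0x2ac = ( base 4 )22230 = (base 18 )220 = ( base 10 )684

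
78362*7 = 548534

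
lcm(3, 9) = 9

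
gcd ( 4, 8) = 4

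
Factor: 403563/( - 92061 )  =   - 697/159 =-3^(-1 )*17^1*41^1*53^( - 1)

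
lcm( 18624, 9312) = 18624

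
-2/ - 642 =1/321 = 0.00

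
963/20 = 48  +  3/20 = 48.15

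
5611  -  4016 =1595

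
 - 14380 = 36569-50949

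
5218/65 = 80 + 18/65 = 80.28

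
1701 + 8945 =10646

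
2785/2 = 2785/2= 1392.50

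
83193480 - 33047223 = 50146257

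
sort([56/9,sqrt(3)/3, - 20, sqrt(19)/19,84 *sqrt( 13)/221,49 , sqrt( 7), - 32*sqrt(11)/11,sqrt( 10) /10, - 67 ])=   [ - 67, - 20, - 32*sqrt ( 11)/11, sqrt( 19)/19,sqrt( 10)/10,sqrt (3)/3 , 84*sqrt(13)/221,sqrt(7 ), 56/9,49 ] 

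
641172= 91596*7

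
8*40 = 320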